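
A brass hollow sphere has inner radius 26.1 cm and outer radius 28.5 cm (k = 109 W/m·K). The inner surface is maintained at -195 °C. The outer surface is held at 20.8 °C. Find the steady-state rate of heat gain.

Q = 4πk·ΔT/(1/r₁ − 1/r₂) = 4π × 109 × 215.8 / (1/0.261 − 1/0.285) = 9.16×10^5 W

Q = 916 kW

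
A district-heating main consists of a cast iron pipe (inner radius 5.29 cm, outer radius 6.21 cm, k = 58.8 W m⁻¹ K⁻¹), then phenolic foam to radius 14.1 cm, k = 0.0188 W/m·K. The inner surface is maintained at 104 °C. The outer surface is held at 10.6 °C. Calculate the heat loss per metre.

Q' = 13.5 W/m

Treat each layer as a resistance in series:
  R'_cast iron = ln(0.0621/0.0529)/(2πk) = 0.1603/(2π·58.8) = 4.340×10^-4 m·K/W
  R'_phenolic foam = ln(0.141/0.0621)/(2πk) = 0.8200/(2π·0.0188) = 6.942 m·K/W
ΣR = 4.340×10^-4 + 6.942 = 6.942 m·K/W
Q' = ΔT/ΣR = (104 °C − 10.6 °C)/6.942 = 13.5 W/m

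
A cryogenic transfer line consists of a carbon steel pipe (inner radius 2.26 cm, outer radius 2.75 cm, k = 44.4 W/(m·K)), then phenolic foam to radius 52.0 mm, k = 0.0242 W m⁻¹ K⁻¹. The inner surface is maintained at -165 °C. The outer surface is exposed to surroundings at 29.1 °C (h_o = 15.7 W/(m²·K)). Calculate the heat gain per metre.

Resistance network (inner→outer):
  R'_carbon steel = ln(0.0275/0.0226)/(2πk) = 0.1962/(2π·44.4) = 7.034×10^-4 m·K/W
  R'_phenolic foam = ln(0.0520/0.0275)/(2πk) = 0.6371/(2π·0.0242) = 4.190 m·K/W
  R'_conv,out = 1/(2πr h) = 1/(2π·0.0520·15.7) = 0.1949 m·K/W
ΣR = 7.034×10^-4 + 4.190 + 0.1949 = 4.386 m·K/W
Q' = ΔT/ΣR = (-165 °C − 29.1 °C)/4.386 = -44.3 W/m
(Negative Q' ⇒ heat flows inward; heat gain = 44.3 W/m.)

Q' = 44.3 W/m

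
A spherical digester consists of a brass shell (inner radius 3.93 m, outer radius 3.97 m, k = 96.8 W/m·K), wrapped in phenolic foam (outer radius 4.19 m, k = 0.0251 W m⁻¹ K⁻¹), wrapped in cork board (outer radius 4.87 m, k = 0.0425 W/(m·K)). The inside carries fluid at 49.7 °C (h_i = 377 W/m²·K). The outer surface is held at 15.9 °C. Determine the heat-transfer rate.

Q = 324 W

Treat each layer as a resistance in series:
  R_conv,in = 1/(4πr²h) = 1/(4π·3.93²·377) = 1.367×10^-5 K/W
  R_brass = (1/3.93 − 1/3.97)/(4πk) = 0.002564/(4π·96.8) = 2.108×10^-6 K/W
  R_phenolic foam = (1/3.97 − 1/4.19)/(4πk) = 0.01323/(4π·0.0251) = 0.04193 K/W
  R_cork board = (1/4.19 − 1/4.87)/(4πk) = 0.03332/(4π·0.0425) = 0.06240 K/W
ΣR = 1.367×10^-5 + 2.108×10^-6 + 0.04193 + 0.06240 = 0.1043 K/W
Q = ΔT/ΣR = (49.7 °C − 15.9 °C)/0.1043 = 324 W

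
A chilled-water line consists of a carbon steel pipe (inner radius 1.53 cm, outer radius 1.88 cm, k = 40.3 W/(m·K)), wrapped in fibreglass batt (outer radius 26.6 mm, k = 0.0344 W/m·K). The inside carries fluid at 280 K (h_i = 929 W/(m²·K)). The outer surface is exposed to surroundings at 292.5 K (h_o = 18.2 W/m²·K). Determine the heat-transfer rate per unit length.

Treat each layer as a resistance in series:
  R'_conv,in = 1/(2πr h) = 1/(2π·0.0153·929) = 0.01120 m·K/W
  R'_carbon steel = ln(0.0188/0.0153)/(2πk) = 0.2060/(2π·40.3) = 8.136×10^-4 m·K/W
  R'_fibreglass batt = ln(0.0266/0.0188)/(2πk) = 0.3471/(2π·0.0344) = 1.606 m·K/W
  R'_conv,out = 1/(2πr h) = 1/(2π·0.0266·18.2) = 0.3288 m·K/W
ΣR = 0.01120 + 8.136×10^-4 + 1.606 + 0.3288 = 1.947 m·K/W
Q' = ΔT/ΣR = (280 K − 292.5 K)/1.947 = -6.42 W/m
(Negative Q' ⇒ heat flows inward; heat gain = 6.42 W/m.)

Q' = 6.42 W/m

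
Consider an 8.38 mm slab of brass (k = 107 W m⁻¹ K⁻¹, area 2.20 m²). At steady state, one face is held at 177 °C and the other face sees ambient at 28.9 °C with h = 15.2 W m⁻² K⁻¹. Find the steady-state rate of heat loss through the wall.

Series thermal resistances, inner to outer:
  R_brass = L/(kA) = 0.00838/(107·2.20) = 3.560×10^-5 K/W
  R_conv,out = 1/(hA) = 1/(15.2·2.20) = 0.02990 K/W
ΣR = 3.560×10^-5 + 0.02990 = 0.02994 K/W
Q = ΔT/ΣR = (177 °C − 28.9 °C)/0.02994 = 4950 W

Q = 4.95 kW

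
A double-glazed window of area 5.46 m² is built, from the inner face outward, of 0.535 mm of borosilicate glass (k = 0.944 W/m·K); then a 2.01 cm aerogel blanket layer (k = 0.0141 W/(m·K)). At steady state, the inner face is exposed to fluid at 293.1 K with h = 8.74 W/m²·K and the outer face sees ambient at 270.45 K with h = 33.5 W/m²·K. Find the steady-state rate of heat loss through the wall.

Q = 78.8 W

Series thermal resistances, inner to outer:
  R_conv,in = 1/(hA) = 1/(8.74·5.46) = 0.02096 K/W
  R_borosilicate glass = L/(kA) = 5.35×10^-4/(0.944·5.46) = 1.038×10^-4 K/W
  R_aerogel blanket = L/(kA) = 0.0201/(0.0141·5.46) = 0.2611 K/W
  R_conv,out = 1/(hA) = 1/(33.5·5.46) = 0.005467 K/W
ΣR = 0.02096 + 1.038×10^-4 + 0.2611 + 0.005467 = 0.2876 K/W
Q = ΔT/ΣR = (293.1 K − 270.45 K)/0.2876 = 78.8 W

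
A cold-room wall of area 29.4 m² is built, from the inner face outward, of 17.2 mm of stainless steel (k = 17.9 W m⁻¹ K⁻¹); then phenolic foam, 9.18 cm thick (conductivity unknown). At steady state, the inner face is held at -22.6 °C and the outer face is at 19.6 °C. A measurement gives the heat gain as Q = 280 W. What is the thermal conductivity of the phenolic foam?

k = 0.0207 W/m·K

ΣR = ΔT/Q = |-22.6 − 19.6|/280 = 0.1507 K/W
Known resistances:
  R_stainless steel = L/(kA) = 0.0172/(17.9·29.4) = 3.268×10^-5 K/W
R_phenolic foam = ΣR − ΣR_known = 0.1507 − 3.268×10^-5 = 0.1507 K/W
L/(kA) = 0.1507 ⇒ k = 0.0918/(0.1507·29.4) = 0.0207 W/m·K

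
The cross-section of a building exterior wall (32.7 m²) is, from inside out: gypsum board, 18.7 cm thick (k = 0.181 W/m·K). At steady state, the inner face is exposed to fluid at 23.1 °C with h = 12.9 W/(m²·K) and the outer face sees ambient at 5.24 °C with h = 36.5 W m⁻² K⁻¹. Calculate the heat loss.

Series thermal resistances, inner to outer:
  R_conv,in = 1/(hA) = 1/(12.9·32.7) = 0.002371 K/W
  R_gypsum board = L/(kA) = 0.187/(0.181·32.7) = 0.03159 K/W
  R_conv,out = 1/(hA) = 1/(36.5·32.7) = 8.378×10^-4 K/W
ΣR = 0.002371 + 0.03159 + 8.378×10^-4 = 0.03480 K/W
Q = ΔT/ΣR = (23.1 °C − 5.24 °C)/0.03480 = 513 W

Q = 513 W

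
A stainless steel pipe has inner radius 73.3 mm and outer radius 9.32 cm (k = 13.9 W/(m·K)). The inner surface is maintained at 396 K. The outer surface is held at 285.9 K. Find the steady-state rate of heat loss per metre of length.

Q' = 40000 W/m

Q' = 2πk·ΔT/ln(r₂/r₁) = 2π × 13.9 × 110.1 / ln(0.0932/0.0733) = 40000 W/m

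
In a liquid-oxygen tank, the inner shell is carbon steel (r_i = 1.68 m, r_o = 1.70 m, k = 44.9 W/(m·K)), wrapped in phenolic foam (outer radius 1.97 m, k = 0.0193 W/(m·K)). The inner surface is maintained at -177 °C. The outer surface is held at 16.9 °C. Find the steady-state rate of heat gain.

Q = 583 W

Treat each layer as a resistance in series:
  R_carbon steel = (1/1.68 − 1/1.70)/(4πk) = 0.007003/(4π·44.9) = 1.241×10^-5 K/W
  R_phenolic foam = (1/1.70 − 1/1.97)/(4πk) = 0.08062/(4π·0.0193) = 0.3324 K/W
ΣR = 1.241×10^-5 + 0.3324 = 0.3324 K/W
Q = ΔT/ΣR = (-177 °C − 16.9 °C)/0.3324 = -583 W
(Negative Q ⇒ heat flows inward; heat gain = 583 W.)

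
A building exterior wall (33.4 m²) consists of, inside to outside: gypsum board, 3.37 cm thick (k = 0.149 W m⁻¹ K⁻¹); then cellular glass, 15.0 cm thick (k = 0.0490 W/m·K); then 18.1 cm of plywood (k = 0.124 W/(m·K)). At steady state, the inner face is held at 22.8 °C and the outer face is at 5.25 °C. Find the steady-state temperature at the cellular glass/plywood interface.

Series thermal resistances, inner to outer:
  R_gypsum board = L/(kA) = 0.0337/(0.149·33.4) = 0.006772 K/W
  R_cellular glass = L/(kA) = 0.150/(0.0490·33.4) = 0.09165 K/W
  R_plywood = L/(kA) = 0.181/(0.124·33.4) = 0.04370 K/W
ΣR = 0.006772 + 0.09165 + 0.04370 = 0.1421 K/W
Q = ΔT/ΣR = (22.8 °C − 5.25 °C)/0.1421 = 123.5 W
From the inner boundary to the cellular glass/plywood interface, ΣR_partial = 0.09842 K/W.
T_interface = T_in − Q·ΣR_partial = 22.8 °C − (123.5)(0.09842) = 10.6 °C

T = 10.6 °C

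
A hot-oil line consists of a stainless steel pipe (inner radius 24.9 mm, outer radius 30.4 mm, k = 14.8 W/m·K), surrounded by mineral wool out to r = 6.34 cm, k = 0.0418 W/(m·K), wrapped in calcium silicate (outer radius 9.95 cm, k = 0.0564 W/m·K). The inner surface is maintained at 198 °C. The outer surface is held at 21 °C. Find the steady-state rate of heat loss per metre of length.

Series thermal resistances, inner to outer:
  R'_stainless steel = ln(0.0304/0.0249)/(2πk) = 0.1996/(2π·14.8) = 0.002146 m·K/W
  R'_mineral wool = ln(0.0634/0.0304)/(2πk) = 0.7350/(2π·0.0418) = 2.799 m·K/W
  R'_calcium silicate = ln(0.0995/0.0634)/(2πk) = 0.4507/(2π·0.0564) = 1.272 m·K/W
ΣR = 0.002146 + 2.799 + 1.272 = 4.073 m·K/W
Q' = ΔT/ΣR = (198 °C − 21 °C)/4.073 = 43.5 W/m

Q' = 43.5 W/m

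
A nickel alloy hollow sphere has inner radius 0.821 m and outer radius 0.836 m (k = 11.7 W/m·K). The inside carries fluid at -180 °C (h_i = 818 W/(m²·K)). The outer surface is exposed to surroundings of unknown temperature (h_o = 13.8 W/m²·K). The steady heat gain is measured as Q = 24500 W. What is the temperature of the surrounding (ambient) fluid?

T_out = 29.3 °C

Sum the resistances:
  R_conv,in = 1/(4πr²h) = 1/(4π·0.821²·818) = 1.443×10^-4 K/W
  R_nickel alloy = (1/0.821 − 1/0.836)/(4πk) = 0.02185/(4π·11.7) = 1.486×10^-4 K/W
  R_conv,out = 1/(4πr²h) = 1/(4π·0.836²·13.8) = 0.008251 K/W
ΣR = 0.008544 K/W
ΔT = Q·ΣR = 24500 × 0.008544 = 209.3 K
Heat flows inward, so T_out = T_in + ΔT = -180 + 209.3 = 29.3 °C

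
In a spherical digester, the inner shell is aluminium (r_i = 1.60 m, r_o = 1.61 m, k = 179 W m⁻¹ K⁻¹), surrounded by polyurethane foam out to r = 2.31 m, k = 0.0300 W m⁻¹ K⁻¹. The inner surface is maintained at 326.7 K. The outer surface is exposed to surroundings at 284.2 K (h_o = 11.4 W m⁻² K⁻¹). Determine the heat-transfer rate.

Resistance network (inner→outer):
  R_aluminium = (1/1.60 − 1/1.61)/(4πk) = 0.003882/(4π·179) = 1.726×10^-6 K/W
  R_polyurethane foam = (1/1.61 − 1/2.31)/(4πk) = 0.1882/(4π·0.0300) = 0.4993 K/W
  R_conv,out = 1/(4πr²h) = 1/(4π·2.31²·11.4) = 0.001308 K/W
ΣR = 1.726×10^-6 + 0.4993 + 0.001308 = 0.5006 K/W
Q = ΔT/ΣR = (326.7 K − 284.2 K)/0.5006 = 84.9 W

Q = 84.9 W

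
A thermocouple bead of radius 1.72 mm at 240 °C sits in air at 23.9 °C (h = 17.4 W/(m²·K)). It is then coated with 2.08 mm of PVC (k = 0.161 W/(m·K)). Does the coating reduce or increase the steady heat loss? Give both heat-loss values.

Critical radius for a sphere: r_cr = 2k/h = 0.0185 m = 1.85 cm.
Outer radius after coating: r₂ = 0.00172 + 0.00208 = 0.00380 m.
Since r₁ < r_cr and r₂ ≤ r_cr, the coating moves toward the maximum at r_cr — heat loss rises.
Bare: R = 1/(4πr₁²h) = 1546 K/W; Q = 216.1/1546 = 0.140 W.
Coated: R = R_cond + R_conv = 474.0 K/W; Q = 216.1/474.0 = 0.456 W.

increases: 0.140 → 0.456 W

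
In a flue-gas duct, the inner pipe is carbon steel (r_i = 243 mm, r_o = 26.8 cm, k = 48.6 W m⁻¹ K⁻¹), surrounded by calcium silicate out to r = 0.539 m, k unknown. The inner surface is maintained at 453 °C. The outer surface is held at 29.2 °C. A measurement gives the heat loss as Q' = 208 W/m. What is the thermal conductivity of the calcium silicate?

k = 0.0546 W/m·K

ΣR = ΔT/Q' = |453 − 29.2|/208 = 2.038 m·K/W
Known resistances:
  R'_carbon steel = ln(0.268/0.243)/(2πk) = 0.09793/(2π·48.6) = 3.207×10^-4 m·K/W
R_calcium silicate = ΣR − ΣR_known = 2.038 − 3.207×10^-4 = 2.038 m·K/W
ln(r₂/r₁)/(2πk) = 2.038 ⇒ k = 0.6987/(2π·2.038) = 0.0546 W/m·K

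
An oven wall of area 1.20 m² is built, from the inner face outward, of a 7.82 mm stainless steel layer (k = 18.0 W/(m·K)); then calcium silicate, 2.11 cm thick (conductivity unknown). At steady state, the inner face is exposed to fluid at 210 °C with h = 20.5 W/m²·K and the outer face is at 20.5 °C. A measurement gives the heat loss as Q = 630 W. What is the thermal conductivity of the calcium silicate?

k = 0.0677 W/m·K

ΣR = ΔT/Q = |210 − 20.5|/630 = 0.3008 K/W
Known resistances:
  R_conv,in = 1/(hA) = 1/(20.5·1.20) = 0.04065 K/W
  R_stainless steel = L/(kA) = 0.00782/(18.0·1.20) = 3.620×10^-4 K/W
R_calcium silicate = ΣR − ΣR_known = 0.3008 − 0.04101 = 0.2598 K/W
L/(kA) = 0.2598 ⇒ k = 0.0211/(0.2598·1.20) = 0.0677 W/m·K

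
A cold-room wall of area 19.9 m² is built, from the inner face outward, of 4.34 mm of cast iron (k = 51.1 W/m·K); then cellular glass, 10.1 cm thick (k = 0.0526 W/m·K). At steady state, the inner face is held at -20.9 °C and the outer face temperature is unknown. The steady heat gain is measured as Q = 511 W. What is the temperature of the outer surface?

Series resistances:
  R_cast iron = L/(kA) = 0.00434/(51.1·19.9) = 4.268×10^-6 K/W
  R_cellular glass = L/(kA) = 0.101/(0.0526·19.9) = 0.09649 K/W
ΣR = 0.09649 K/W
ΔT = Q·ΣR = 511 × 0.09649 = 49.31 K
Heat flows inward, so T_out = T_in + ΔT = -20.9 + 49.31 = 28.4 °C

T_out = 28.4 °C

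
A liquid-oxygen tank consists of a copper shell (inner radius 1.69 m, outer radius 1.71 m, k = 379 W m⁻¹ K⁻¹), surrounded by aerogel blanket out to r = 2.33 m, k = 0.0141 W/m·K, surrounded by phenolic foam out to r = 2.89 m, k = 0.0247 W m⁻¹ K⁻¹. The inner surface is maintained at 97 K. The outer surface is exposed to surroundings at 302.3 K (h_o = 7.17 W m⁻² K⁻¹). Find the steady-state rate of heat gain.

Resistance network (inner→outer):
  R_copper = (1/1.69 − 1/1.71)/(4πk) = 0.006921/(4π·379) = 1.453×10^-6 K/W
  R_aerogel blanket = (1/1.71 − 1/2.33)/(4πk) = 0.1556/(4π·0.0141) = 0.8782 K/W
  R_phenolic foam = (1/2.33 − 1/2.89)/(4πk) = 0.08316/(4π·0.0247) = 0.2679 K/W
  R_conv,out = 1/(4πr²h) = 1/(4π·2.89²·7.17) = 0.001329 K/W
ΣR = 1.453×10^-6 + 0.8782 + 0.2679 + 0.001329 = 1.147 K/W
Q = ΔT/ΣR = (97 K − 302.3 K)/1.147 = -179 W
(Negative Q ⇒ heat flows inward; heat gain = 179 W.)

Q = 179 W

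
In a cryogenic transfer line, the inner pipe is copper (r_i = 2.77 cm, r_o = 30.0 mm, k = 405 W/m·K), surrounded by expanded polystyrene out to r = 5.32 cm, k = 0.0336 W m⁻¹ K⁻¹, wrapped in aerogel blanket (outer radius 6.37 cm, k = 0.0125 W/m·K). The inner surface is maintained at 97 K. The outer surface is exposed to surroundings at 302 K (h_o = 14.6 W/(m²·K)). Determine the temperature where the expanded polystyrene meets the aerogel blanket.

T = 204.4 K

Resistance network (inner→outer):
  R'_copper = ln(0.0300/0.0277)/(2πk) = 0.07976/(2π·405) = 3.135×10^-5 m·K/W
  R'_expanded polystyrene = ln(0.0532/0.0300)/(2πk) = 0.5729/(2π·0.0336) = 2.714 m·K/W
  R'_aerogel blanket = ln(0.0637/0.0532)/(2πk) = 0.1801/(2π·0.0125) = 2.293 m·K/W
  R'_conv,out = 1/(2πr h) = 1/(2π·0.0637·14.6) = 0.1711 m·K/W
ΣR = 3.135×10^-5 + 2.714 + 2.293 + 0.1711 = 5.178 m·K/W
Q' = ΔT/ΣR = (97 K − 302 K)/5.178 = -39.59 W/m
From the inner boundary to the expanded polystyrene/aerogel blanket interface, ΣR_partial = 2.714 m·K/W.
T_interface = T_in − Q'·ΣR_partial = 97 K − (-39.59)(2.714) = 204.4 K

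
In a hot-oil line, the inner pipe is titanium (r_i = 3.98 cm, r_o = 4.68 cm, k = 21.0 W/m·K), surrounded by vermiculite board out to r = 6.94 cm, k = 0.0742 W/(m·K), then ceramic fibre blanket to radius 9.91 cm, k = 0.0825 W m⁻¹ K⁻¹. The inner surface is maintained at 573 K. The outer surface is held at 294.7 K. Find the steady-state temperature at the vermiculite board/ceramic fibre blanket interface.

Series thermal resistances, inner to outer:
  R'_titanium = ln(0.0468/0.0398)/(2πk) = 0.1620/(2π·21.0) = 0.001228 m·K/W
  R'_vermiculite board = ln(0.0694/0.0468)/(2πk) = 0.3940/(2π·0.0742) = 0.8451 m·K/W
  R'_ceramic fibre blanket = ln(0.0991/0.0694)/(2πk) = 0.3562/(2π·0.0825) = 0.6872 m·K/W
ΣR = 0.001228 + 0.8451 + 0.6872 = 1.534 m·K/W
Q' = ΔT/ΣR = (573 K − 294.7 K)/1.534 = 181.4 W/m
From the inner boundary to the vermiculite board/ceramic fibre blanket interface, ΣR_partial = 0.8463 m·K/W.
T_interface = T_in − Q'·ΣR_partial = 573 K − (181.4)(0.8463) = 419 K

T = 419 K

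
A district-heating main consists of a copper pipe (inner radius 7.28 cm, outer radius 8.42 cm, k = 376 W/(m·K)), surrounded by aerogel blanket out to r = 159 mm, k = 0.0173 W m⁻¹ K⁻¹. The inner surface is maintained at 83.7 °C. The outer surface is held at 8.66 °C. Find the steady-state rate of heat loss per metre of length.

Q' = 12.8 W/m

Series thermal resistances, inner to outer:
  R'_copper = ln(0.0842/0.0728)/(2πk) = 0.1455/(2π·376) = 6.158×10^-5 m·K/W
  R'_aerogel blanket = ln(0.159/0.0842)/(2πk) = 0.6357/(2π·0.0173) = 5.848 m·K/W
ΣR = 6.158×10^-5 + 5.848 = 5.848 m·K/W
Q' = ΔT/ΣR = (83.7 °C − 8.66 °C)/5.848 = 12.8 W/m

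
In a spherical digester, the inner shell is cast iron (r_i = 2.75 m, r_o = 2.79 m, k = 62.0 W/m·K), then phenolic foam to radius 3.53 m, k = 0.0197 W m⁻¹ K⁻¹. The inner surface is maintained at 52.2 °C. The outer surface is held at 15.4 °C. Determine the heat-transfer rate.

Q = 121 W

Resistance network (inner→outer):
  R_cast iron = (1/2.75 − 1/2.79)/(4πk) = 0.005213/(4π·62.0) = 6.691×10^-6 K/W
  R_phenolic foam = (1/2.79 − 1/3.53)/(4πk) = 0.07514/(4π·0.0197) = 0.3035 K/W
ΣR = 6.691×10^-6 + 0.3035 = 0.3035 K/W
Q = ΔT/ΣR = (52.2 °C − 15.4 °C)/0.3035 = 121 W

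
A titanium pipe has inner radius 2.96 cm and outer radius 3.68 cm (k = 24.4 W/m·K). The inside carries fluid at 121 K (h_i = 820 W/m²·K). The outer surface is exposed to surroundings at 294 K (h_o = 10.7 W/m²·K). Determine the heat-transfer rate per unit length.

Series thermal resistances, inner to outer:
  R'_conv,in = 1/(2πr h) = 1/(2π·0.0296·820) = 0.006557 m·K/W
  R'_titanium = ln(0.0368/0.0296)/(2πk) = 0.2177/(2π·24.4) = 0.001420 m·K/W
  R'_conv,out = 1/(2πr h) = 1/(2π·0.0368·10.7) = 0.4042 m·K/W
ΣR = 0.006557 + 0.001420 + 0.4042 = 0.4122 m·K/W
Q' = ΔT/ΣR = (121 K − 294 K)/0.4122 = -420 W/m
(Negative Q' ⇒ heat flows inward; heat gain = 420 W/m.)

Q' = 420 W/m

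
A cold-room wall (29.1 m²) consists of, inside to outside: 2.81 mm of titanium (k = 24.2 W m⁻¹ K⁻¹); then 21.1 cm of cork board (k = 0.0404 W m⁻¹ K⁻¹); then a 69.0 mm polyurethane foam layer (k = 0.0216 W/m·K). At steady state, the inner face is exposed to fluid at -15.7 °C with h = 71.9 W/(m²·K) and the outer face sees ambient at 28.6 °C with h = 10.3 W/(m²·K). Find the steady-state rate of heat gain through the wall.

Q = 151 W

Resistance network (inner→outer):
  R_conv,in = 1/(hA) = 1/(71.9·29.1) = 4.779×10^-4 K/W
  R_titanium = L/(kA) = 0.00281/(24.2·29.1) = 3.990×10^-6 K/W
  R_cork board = L/(kA) = 0.211/(0.0404·29.1) = 0.1795 K/W
  R_polyurethane foam = L/(kA) = 0.0690/(0.0216·29.1) = 0.1098 K/W
  R_conv,out = 1/(hA) = 1/(10.3·29.1) = 0.003336 K/W
ΣR = 4.779×10^-4 + 3.990×10^-6 + 0.1795 + 0.1098 + 0.003336 = 0.2931 K/W
Q = ΔT/ΣR = (-15.7 °C − 28.6 °C)/0.2931 = -151 W
(Negative Q ⇒ heat flows inward; heat gain = 151 W.)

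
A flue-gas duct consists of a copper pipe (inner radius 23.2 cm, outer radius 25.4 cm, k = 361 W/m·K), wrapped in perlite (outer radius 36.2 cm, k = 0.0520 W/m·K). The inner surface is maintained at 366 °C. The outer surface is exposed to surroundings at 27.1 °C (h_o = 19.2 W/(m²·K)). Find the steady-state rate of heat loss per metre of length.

Q' = 306 W/m

Treat each layer as a resistance in series:
  R'_copper = ln(0.254/0.232)/(2πk) = 0.09060/(2π·361) = 3.994×10^-5 m·K/W
  R'_perlite = ln(0.362/0.254)/(2πk) = 0.3543/(2π·0.0520) = 1.084 m·K/W
  R'_conv,out = 1/(2πr h) = 1/(2π·0.362·19.2) = 0.02290 m·K/W
ΣR = 3.994×10^-5 + 1.084 + 0.02290 = 1.107 m·K/W
Q' = ΔT/ΣR = (366 °C − 27.1 °C)/1.107 = 306 W/m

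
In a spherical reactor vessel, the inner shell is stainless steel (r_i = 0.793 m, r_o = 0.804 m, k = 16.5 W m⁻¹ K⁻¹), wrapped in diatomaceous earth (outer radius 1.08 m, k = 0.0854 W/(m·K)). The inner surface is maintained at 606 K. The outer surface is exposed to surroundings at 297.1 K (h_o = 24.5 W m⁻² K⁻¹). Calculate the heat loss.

Series thermal resistances, inner to outer:
  R_stainless steel = (1/0.793 − 1/0.804)/(4πk) = 0.01725/(4π·16.5) = 8.321×10^-5 K/W
  R_diatomaceous earth = (1/0.804 − 1/1.08)/(4πk) = 0.3179/(4π·0.0854) = 0.2962 K/W
  R_conv,out = 1/(4πr²h) = 1/(4π·1.08²·24.5) = 0.002785 K/W
ΣR = 8.321×10^-5 + 0.2962 + 0.002785 = 0.2991 K/W
Q = ΔT/ΣR = (606 K − 297.1 K)/0.2991 = 1030 W

Q = 1030 W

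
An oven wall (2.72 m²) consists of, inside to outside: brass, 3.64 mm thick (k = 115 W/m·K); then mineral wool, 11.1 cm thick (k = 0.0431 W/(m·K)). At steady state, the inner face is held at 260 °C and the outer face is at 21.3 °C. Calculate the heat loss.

Treat each layer as a resistance in series:
  R_brass = L/(kA) = 0.00364/(115·2.72) = 1.164×10^-5 K/W
  R_mineral wool = L/(kA) = 0.111/(0.0431·2.72) = 0.9468 K/W
ΣR = 1.164×10^-5 + 0.9468 = 0.9468 K/W
Q = ΔT/ΣR = (260 °C − 21.3 °C)/0.9468 = 252 W

Q = 252 W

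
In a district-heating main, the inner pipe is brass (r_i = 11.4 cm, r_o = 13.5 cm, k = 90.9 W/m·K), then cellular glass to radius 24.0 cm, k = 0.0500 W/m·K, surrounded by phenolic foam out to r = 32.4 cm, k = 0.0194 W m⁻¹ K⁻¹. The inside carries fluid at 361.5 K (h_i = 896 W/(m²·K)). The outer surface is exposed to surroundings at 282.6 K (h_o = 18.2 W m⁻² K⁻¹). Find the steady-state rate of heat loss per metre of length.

Treat each layer as a resistance in series:
  R'_conv,in = 1/(2πr h) = 1/(2π·0.114·896) = 0.001558 m·K/W
  R'_brass = ln(0.135/0.114)/(2πk) = 0.1691/(2π·90.9) = 2.960×10^-4 m·K/W
  R'_cellular glass = ln(0.240/0.135)/(2πk) = 0.5754/(2π·0.0500) = 1.831 m·K/W
  R'_phenolic foam = ln(0.324/0.240)/(2πk) = 0.3001/(2π·0.0194) = 2.462 m·K/W
  R'_conv,out = 1/(2πr h) = 1/(2π·0.324·18.2) = 0.02699 m·K/W
ΣR = 0.001558 + 2.960×10^-4 + 1.831 + 2.462 + 0.02699 = 4.322 m·K/W
Q' = ΔT/ΣR = (361.5 K − 282.6 K)/4.322 = 18.3 W/m

Q' = 18.3 W/m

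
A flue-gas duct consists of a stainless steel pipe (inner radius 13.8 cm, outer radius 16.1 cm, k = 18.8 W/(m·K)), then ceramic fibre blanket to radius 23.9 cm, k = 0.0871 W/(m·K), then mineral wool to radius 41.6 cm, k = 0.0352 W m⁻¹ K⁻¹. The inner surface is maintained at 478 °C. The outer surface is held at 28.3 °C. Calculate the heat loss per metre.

Q' = 139 W/m

Series thermal resistances, inner to outer:
  R'_stainless steel = ln(0.161/0.138)/(2πk) = 0.1542/(2π·18.8) = 0.001305 m·K/W
  R'_ceramic fibre blanket = ln(0.239/0.161)/(2πk) = 0.3951/(2π·0.0871) = 0.7219 m·K/W
  R'_mineral wool = ln(0.416/0.239)/(2πk) = 0.5542/(2π·0.0352) = 2.506 m·K/W
ΣR = 0.001305 + 0.7219 + 2.506 = 3.229 m·K/W
Q' = ΔT/ΣR = (478 °C − 28.3 °C)/3.229 = 139 W/m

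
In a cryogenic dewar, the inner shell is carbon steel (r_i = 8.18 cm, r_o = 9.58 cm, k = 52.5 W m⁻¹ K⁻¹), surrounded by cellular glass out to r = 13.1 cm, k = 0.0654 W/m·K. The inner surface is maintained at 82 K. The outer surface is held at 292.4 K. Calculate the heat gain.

Q = 61.6 W

Resistance network (inner→outer):
  R_carbon steel = (1/0.0818 − 1/0.0958)/(4πk) = 1.787/(4π·52.5) = 0.002708 K/W
  R_cellular glass = (1/0.0958 − 1/0.131)/(4πk) = 2.805/(4π·0.0654) = 3.413 K/W
ΣR = 0.002708 + 3.413 = 3.416 K/W
Q = ΔT/ΣR = (82 K − 292.4 K)/3.416 = -61.6 W
(Negative Q ⇒ heat flows inward; heat gain = 61.6 W.)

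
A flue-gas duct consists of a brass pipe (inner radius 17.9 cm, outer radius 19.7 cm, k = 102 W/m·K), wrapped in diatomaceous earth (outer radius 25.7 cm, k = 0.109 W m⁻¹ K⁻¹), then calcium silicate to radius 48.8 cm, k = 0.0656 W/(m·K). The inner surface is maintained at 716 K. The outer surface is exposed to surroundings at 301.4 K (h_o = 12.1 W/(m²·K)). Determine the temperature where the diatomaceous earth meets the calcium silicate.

Resistance network (inner→outer):
  R'_brass = ln(0.197/0.179)/(2πk) = 0.09582/(2π·102) = 1.495×10^-4 m·K/W
  R'_diatomaceous earth = ln(0.257/0.197)/(2πk) = 0.2659/(2π·0.109) = 0.3882 m·K/W
  R'_calcium silicate = ln(0.488/0.257)/(2πk) = 0.6412/(2π·0.0656) = 1.556 m·K/W
  R'_conv,out = 1/(2πr h) = 1/(2π·0.488·12.1) = 0.02695 m·K/W
ΣR = 1.495×10^-4 + 0.3882 + 1.556 + 0.02695 = 1.971 m·K/W
Q' = ΔT/ΣR = (716 K − 301.4 K)/1.971 = 210.4 W/m
From the inner boundary to the diatomaceous earth/calcium silicate interface, ΣR_partial = 0.3883 m·K/W.
T_interface = T_in − Q'·ΣR_partial = 716 K − (210.4)(0.3883) = 634 K

T = 634 K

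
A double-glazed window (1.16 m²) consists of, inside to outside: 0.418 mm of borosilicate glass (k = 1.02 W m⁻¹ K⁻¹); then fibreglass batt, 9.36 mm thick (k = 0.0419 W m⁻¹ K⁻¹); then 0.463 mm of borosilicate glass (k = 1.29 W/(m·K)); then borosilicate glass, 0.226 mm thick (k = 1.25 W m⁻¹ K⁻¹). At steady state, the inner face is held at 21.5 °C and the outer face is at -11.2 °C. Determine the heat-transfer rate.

Treat each layer as a resistance in series:
  R_borosilicate glass = L/(kA) = 4.18×10^-4/(1.02·1.16) = 3.533×10^-4 K/W
  R_fibreglass batt = L/(kA) = 0.00936/(0.0419·1.16) = 0.1926 K/W
  R_borosilicate glass = L/(kA) = 4.63×10^-4/(1.29·1.16) = 3.094×10^-4 K/W
  R_borosilicate glass = L/(kA) = 2.26×10^-4/(1.25·1.16) = 1.559×10^-4 K/W
ΣR = 3.533×10^-4 + 0.1926 + 3.094×10^-4 + 1.559×10^-4 = 0.1934 K/W
Q = ΔT/ΣR = (21.5 °C − -11.2 °C)/0.1934 = 169 W

Q = 169 W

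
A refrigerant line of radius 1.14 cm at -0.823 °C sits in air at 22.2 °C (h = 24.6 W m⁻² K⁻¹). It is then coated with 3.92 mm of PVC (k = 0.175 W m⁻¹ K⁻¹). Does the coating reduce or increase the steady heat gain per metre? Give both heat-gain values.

Critical radius for a cylinder: r_cr = k/h = 0.00711 m = 0.711 cm.
Outer radius after coating: r₂ = 0.0114 + 0.00392 = 0.01532 m.
Since r₁ ≥ r_cr, any added insulation reduces the heat gain.
Bare: R = 1/(2πr₁h) = 0.5675 m·K/W; Q = 23.023/0.5675 = 40.6 W/m.
Coated: R = R_cond + R_conv = 0.6911 m·K/W; Q = 23.023/0.6911 = 33.3 W/m.

reduces: 40.6 → 33.3 W/m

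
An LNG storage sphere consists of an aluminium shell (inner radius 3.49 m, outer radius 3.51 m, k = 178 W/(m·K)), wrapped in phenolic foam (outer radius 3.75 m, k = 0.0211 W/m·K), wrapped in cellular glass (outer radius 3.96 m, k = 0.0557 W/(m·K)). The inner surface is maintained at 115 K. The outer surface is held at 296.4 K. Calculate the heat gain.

Resistance network (inner→outer):
  R_aluminium = (1/3.49 − 1/3.51)/(4πk) = 0.001633/(4π·178) = 7.299×10^-7 K/W
  R_phenolic foam = (1/3.51 − 1/3.75)/(4πk) = 0.01823/(4π·0.0211) = 0.06877 K/W
  R_cellular glass = (1/3.75 − 1/3.96)/(4πk) = 0.01414/(4π·0.0557) = 0.02020 K/W
ΣR = 7.299×10^-7 + 0.06877 + 0.02020 = 0.08897 K/W
Q = ΔT/ΣR = (115 K − 296.4 K)/0.08897 = -2040 W
(Negative Q ⇒ heat flows inward; heat gain = 2040 W.)

Q = 2040 W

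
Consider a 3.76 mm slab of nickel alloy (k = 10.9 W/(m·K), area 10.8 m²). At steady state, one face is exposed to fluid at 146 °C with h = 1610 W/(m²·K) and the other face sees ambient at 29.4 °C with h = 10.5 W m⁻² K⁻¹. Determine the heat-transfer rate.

Q = 13.1 kW

Treat each layer as a resistance in series:
  R_conv,in = 1/(hA) = 1/(1610·10.8) = 5.751×10^-5 K/W
  R_nickel alloy = L/(kA) = 0.00376/(10.9·10.8) = 3.194×10^-5 K/W
  R_conv,out = 1/(hA) = 1/(10.5·10.8) = 0.008818 K/W
ΣR = 5.751×10^-5 + 3.194×10^-5 + 0.008818 = 0.008907 K/W
Q = ΔT/ΣR = (146 °C − 29.4 °C)/0.008907 = 13100 W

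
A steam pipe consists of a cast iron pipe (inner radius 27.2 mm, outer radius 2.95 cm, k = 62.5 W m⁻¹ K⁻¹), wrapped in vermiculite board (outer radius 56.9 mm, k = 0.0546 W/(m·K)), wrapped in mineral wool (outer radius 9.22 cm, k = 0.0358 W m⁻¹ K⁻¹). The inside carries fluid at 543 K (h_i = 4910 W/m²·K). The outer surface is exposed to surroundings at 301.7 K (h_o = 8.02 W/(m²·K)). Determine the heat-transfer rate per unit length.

Q' = 56.4 W/m

Resistance network (inner→outer):
  R'_conv,in = 1/(2πr h) = 1/(2π·0.0272·4910) = 0.001192 m·K/W
  R'_cast iron = ln(0.0295/0.0272)/(2πk) = 0.08117/(2π·62.5) = 2.067×10^-4 m·K/W
  R'_vermiculite board = ln(0.0569/0.0295)/(2πk) = 0.6569/(2π·0.0546) = 1.915 m·K/W
  R'_mineral wool = ln(0.0922/0.0569)/(2πk) = 0.4827/(2π·0.0358) = 2.146 m·K/W
  R'_conv,out = 1/(2πr h) = 1/(2π·0.0922·8.02) = 0.2152 m·K/W
ΣR = 0.001192 + 2.067×10^-4 + 1.915 + 2.146 + 0.2152 = 4.278 m·K/W
Q' = ΔT/ΣR = (543 K − 301.7 K)/4.278 = 56.4 W/m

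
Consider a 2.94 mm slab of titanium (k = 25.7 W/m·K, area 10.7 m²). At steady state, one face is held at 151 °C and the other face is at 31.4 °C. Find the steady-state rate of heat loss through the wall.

Q = kA·ΔT/L = 25.7 × 10.7 × |151 °C − 31.4 °C| / 0.00294 = 1.12×10^7 W

Q = 1.12×10^7 W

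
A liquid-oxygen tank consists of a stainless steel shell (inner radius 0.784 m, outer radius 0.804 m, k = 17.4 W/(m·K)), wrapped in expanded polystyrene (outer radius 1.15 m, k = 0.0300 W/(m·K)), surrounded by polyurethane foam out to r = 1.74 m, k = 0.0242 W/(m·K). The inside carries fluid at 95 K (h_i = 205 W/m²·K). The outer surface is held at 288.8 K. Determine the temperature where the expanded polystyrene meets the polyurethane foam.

Treat each layer as a resistance in series:
  R_conv,in = 1/(4πr²h) = 1/(4π·0.784²·205) = 6.315×10^-4 K/W
  R_stainless steel = (1/0.784 − 1/0.804)/(4πk) = 0.03173/(4π·17.4) = 1.451×10^-4 K/W
  R_expanded polystyrene = (1/0.804 − 1/1.15)/(4πk) = 0.3742/(4π·0.0300) = 0.9926 K/W
  R_polyurethane foam = (1/1.15 − 1/1.74)/(4πk) = 0.2949/(4π·0.0242) = 0.9696 K/W
ΣR = 6.315×10^-4 + 1.451×10^-4 + 0.9926 + 0.9696 = 1.963 K/W
Q = ΔT/ΣR = (95 K − 288.8 K)/1.963 = -98.73 W
From the inner boundary to the expanded polystyrene/polyurethane foam interface, ΣR_partial = 0.9934 K/W.
T_interface = T_in − Q·ΣR_partial = 95 K − (-98.73)(0.9934) = 193.1 K

T = 193.1 K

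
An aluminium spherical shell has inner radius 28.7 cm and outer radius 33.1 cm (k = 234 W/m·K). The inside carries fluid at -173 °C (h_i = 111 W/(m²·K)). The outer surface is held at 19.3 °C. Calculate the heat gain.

Treat each layer as a resistance in series:
  R_conv,in = 1/(4πr²h) = 1/(4π·0.287²·111) = 0.008704 K/W
  R_aluminium = (1/0.287 − 1/0.331)/(4πk) = 0.4632/(4π·234) = 1.575×10^-4 K/W
ΣR = 0.008704 + 1.575×10^-4 = 0.008861 K/W
Q = ΔT/ΣR = (-173 °C − 19.3 °C)/0.008861 = -21700 W
(Negative Q ⇒ heat flows inward; heat gain = 21700 W.)

Q = 21.7 kW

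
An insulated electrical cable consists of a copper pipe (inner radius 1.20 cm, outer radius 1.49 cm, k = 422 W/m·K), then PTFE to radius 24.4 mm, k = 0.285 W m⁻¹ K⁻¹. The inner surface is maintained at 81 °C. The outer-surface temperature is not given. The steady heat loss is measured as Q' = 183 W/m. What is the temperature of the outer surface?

Series resistances:
  R'_copper = ln(0.0149/0.0120)/(2πk) = 0.2165/(2π·422) = 8.163×10^-5 m·K/W
  R'_PTFE = ln(0.0244/0.0149)/(2πk) = 0.4932/(2π·0.285) = 0.2754 m·K/W
ΣR = 0.2755 m·K/W
ΔT = Q'·ΣR = 183 × 0.2755 = 50.42 K
Heat flows outward, so T_out = T_in − ΔT = 81 − 50.42 = 30.6 °C

T_out = 30.6 °C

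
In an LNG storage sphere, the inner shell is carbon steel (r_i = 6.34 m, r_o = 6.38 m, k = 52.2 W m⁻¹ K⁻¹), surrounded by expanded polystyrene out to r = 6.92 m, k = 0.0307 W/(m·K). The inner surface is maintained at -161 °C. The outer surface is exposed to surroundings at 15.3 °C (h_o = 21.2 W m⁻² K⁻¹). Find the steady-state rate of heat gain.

Q = 5550 W

Resistance network (inner→outer):
  R_carbon steel = (1/6.34 − 1/6.38)/(4πk) = 9.889×10^-4/(4π·52.2) = 1.508×10^-6 K/W
  R_expanded polystyrene = (1/6.38 − 1/6.92)/(4πk) = 0.01223/(4π·0.0307) = 0.03170 K/W
  R_conv,out = 1/(4πr²h) = 1/(4π·6.92²·21.2) = 7.839×10^-5 K/W
ΣR = 1.508×10^-6 + 0.03170 + 7.839×10^-5 = 0.03178 K/W
Q = ΔT/ΣR = (-161 °C − 15.3 °C)/0.03178 = -5550 W
(Negative Q ⇒ heat flows inward; heat gain = 5550 W.)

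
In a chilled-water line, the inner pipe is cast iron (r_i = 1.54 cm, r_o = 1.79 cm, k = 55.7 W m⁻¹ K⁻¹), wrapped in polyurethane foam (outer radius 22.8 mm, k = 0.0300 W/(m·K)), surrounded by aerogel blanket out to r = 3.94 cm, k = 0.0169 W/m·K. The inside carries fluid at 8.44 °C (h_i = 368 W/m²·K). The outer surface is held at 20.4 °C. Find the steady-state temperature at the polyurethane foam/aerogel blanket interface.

Series thermal resistances, inner to outer:
  R'_conv,in = 1/(2πr h) = 1/(2π·0.0154·368) = 0.02808 m·K/W
  R'_cast iron = ln(0.0179/0.0154)/(2πk) = 0.1504/(2π·55.7) = 4.298×10^-4 m·K/W
  R'_polyurethane foam = ln(0.0228/0.0179)/(2πk) = 0.2420/(2π·0.0300) = 1.284 m·K/W
  R'_aerogel blanket = ln(0.0394/0.0228)/(2πk) = 0.5470/(2π·0.0169) = 5.151 m·K/W
ΣR = 0.02808 + 4.298×10^-4 + 1.284 + 5.151 = 6.464 m·K/W
Q' = ΔT/ΣR = (8.44 °C − 20.4 °C)/6.464 = -1.850 W/m
From the inner boundary to the polyurethane foam/aerogel blanket interface, ΣR_partial = 1.313 m·K/W.
T_interface = T_in − Q'·ΣR_partial = 8.44 °C − (-1.850)(1.313) = 10.9 °C

T = 10.9 °C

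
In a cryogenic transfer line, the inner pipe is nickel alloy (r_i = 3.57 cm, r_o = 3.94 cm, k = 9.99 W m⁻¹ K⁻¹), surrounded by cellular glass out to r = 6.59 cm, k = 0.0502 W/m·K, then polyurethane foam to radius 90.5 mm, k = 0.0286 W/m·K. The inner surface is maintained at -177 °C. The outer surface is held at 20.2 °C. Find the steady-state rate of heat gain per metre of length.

Q' = 58.0 W/m

Resistance network (inner→outer):
  R'_nickel alloy = ln(0.0394/0.0357)/(2πk) = 0.09862/(2π·9.99) = 0.001571 m·K/W
  R'_cellular glass = ln(0.0659/0.0394)/(2πk) = 0.5144/(2π·0.0502) = 1.631 m·K/W
  R'_polyurethane foam = ln(0.0905/0.0659)/(2πk) = 0.3172/(2π·0.0286) = 1.765 m·K/W
ΣR = 0.001571 + 1.631 + 1.765 = 3.398 m·K/W
Q' = ΔT/ΣR = (-177 °C − 20.2 °C)/3.398 = -58.0 W/m
(Negative Q' ⇒ heat flows inward; heat gain = 58.0 W/m.)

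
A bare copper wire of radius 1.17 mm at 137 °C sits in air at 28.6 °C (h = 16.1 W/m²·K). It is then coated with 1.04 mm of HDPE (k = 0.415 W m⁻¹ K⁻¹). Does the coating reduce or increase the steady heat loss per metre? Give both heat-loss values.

increases: 12.8 → 23.0 W/m

Critical radius for a cylinder: r_cr = k/h = 0.0258 m = 2.58 cm.
Outer radius after coating: r₂ = 0.00117 + 0.00104 = 0.00221 m.
Since r₁ < r_cr and r₂ ≤ r_cr, the coating moves toward the maximum at r_cr — heat loss rises.
Bare: R = 1/(2πr₁h) = 8.449 m·K/W; Q = 108.4/8.449 = 12.8 W/m.
Coated: R = R_cond + R_conv = 4.717 m·K/W; Q = 108.4/4.717 = 23.0 W/m.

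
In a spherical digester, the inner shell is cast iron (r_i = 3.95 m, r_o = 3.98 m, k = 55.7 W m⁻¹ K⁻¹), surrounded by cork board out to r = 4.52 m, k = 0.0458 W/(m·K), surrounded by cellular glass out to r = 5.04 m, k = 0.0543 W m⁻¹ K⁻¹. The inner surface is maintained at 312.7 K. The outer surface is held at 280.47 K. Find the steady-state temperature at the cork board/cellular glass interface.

T = 293.1 K

Series thermal resistances, inner to outer:
  R_cast iron = (1/3.95 − 1/3.98)/(4πk) = 0.001908/(4π·55.7) = 2.726×10^-6 K/W
  R_cork board = (1/3.98 − 1/4.52)/(4πk) = 0.03002/(4π·0.0458) = 0.05216 K/W
  R_cellular glass = (1/4.52 − 1/5.04)/(4πk) = 0.02283/(4π·0.0543) = 0.03345 K/W
ΣR = 2.726×10^-6 + 0.05216 + 0.03345 = 0.08561 K/W
Q = ΔT/ΣR = (312.7 K − 280.47 K)/0.08561 = 376.5 W
From the inner boundary to the cork board/cellular glass interface, ΣR_partial = 0.05216 K/W.
T_interface = T_in − Q·ΣR_partial = 312.7 K − (376.5)(0.05216) = 293.1 K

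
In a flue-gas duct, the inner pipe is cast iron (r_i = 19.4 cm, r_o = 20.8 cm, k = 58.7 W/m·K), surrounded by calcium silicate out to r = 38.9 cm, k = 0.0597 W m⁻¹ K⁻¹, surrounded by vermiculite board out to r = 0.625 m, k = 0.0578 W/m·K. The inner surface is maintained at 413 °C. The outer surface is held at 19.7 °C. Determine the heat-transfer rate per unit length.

Series thermal resistances, inner to outer:
  R'_cast iron = ln(0.208/0.194)/(2πk) = 0.06968/(2π·58.7) = 1.889×10^-4 m·K/W
  R'_calcium silicate = ln(0.389/0.208)/(2πk) = 0.6260/(2π·0.0597) = 1.669 m·K/W
  R'_vermiculite board = ln(0.625/0.389)/(2πk) = 0.4742/(2π·0.0578) = 1.306 m·K/W
ΣR = 1.889×10^-4 + 1.669 + 1.306 = 2.975 m·K/W
Q' = ΔT/ΣR = (413 °C − 19.7 °C)/2.975 = 132 W/m

Q' = 132 W/m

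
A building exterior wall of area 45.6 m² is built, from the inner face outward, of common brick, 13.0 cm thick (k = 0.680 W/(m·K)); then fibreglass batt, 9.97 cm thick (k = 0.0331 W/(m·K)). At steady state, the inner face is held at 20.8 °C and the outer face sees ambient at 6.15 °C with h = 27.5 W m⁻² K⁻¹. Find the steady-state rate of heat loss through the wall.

Q = 206 W

Treat each layer as a resistance in series:
  R_common brick = L/(kA) = 0.130/(0.680·45.6) = 0.004192 K/W
  R_fibreglass batt = L/(kA) = 0.0997/(0.0331·45.6) = 0.06605 K/W
  R_conv,out = 1/(hA) = 1/(27.5·45.6) = 7.974×10^-4 K/W
ΣR = 0.004192 + 0.06605 + 7.974×10^-4 = 0.07104 K/W
Q = ΔT/ΣR = (20.8 °C − 6.15 °C)/0.07104 = 206 W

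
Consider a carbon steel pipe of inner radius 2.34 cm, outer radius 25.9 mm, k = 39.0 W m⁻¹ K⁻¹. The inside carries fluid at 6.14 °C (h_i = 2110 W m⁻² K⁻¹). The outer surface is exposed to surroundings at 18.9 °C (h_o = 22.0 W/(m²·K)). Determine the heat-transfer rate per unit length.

Q' = 45.1 W/m

Series thermal resistances, inner to outer:
  R'_conv,in = 1/(2πr h) = 1/(2π·0.0234·2110) = 0.003223 m·K/W
  R'_carbon steel = ln(0.0259/0.0234)/(2πk) = 0.1015/(2π·39.0) = 4.142×10^-4 m·K/W
  R'_conv,out = 1/(2πr h) = 1/(2π·0.0259·22.0) = 0.2793 m·K/W
ΣR = 0.003223 + 4.142×10^-4 + 0.2793 = 0.2829 m·K/W
Q' = ΔT/ΣR = (6.14 °C − 18.9 °C)/0.2829 = -45.1 W/m
(Negative Q' ⇒ heat flows inward; heat gain = 45.1 W/m.)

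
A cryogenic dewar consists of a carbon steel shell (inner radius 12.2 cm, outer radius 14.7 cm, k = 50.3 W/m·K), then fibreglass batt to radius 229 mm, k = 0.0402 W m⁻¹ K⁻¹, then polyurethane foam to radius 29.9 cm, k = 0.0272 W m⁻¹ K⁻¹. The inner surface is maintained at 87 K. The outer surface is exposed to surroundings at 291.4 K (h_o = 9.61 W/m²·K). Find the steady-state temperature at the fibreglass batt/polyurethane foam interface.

Treat each layer as a resistance in series:
  R_carbon steel = (1/0.122 − 1/0.147)/(4πk) = 1.394/(4π·50.3) = 0.002205 K/W
  R_fibreglass batt = (1/0.147 − 1/0.229)/(4πk) = 2.436/(4π·0.0402) = 4.822 K/W
  R_polyurethane foam = (1/0.229 − 1/0.299)/(4πk) = 1.022/(4π·0.0272) = 2.991 K/W
  R_conv,out = 1/(4πr²h) = 1/(4π·0.299²·9.61) = 0.09262 K/W
ΣR = 0.002205 + 4.822 + 2.991 + 0.09262 = 7.908 K/W
Q = ΔT/ΣR = (87 K − 291.4 K)/7.908 = -25.85 W
From the inner boundary to the fibreglass batt/polyurethane foam interface, ΣR_partial = 4.824 K/W.
T_interface = T_in − Q·ΣR_partial = 87 K − (-25.85)(4.824) = 211.7 K

T = 211.7 K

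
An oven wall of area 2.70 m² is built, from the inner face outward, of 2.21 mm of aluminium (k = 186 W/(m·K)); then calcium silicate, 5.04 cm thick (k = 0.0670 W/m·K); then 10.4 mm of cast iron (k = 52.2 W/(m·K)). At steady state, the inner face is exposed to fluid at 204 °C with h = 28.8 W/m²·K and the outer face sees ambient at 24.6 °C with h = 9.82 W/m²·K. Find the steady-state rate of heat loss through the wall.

Treat each layer as a resistance in series:
  R_conv,in = 1/(hA) = 1/(28.8·2.70) = 0.01286 K/W
  R_aluminium = L/(kA) = 0.00221/(186·2.70) = 4.401×10^-6 K/W
  R_calcium silicate = L/(kA) = 0.0504/(0.0670·2.70) = 0.2786 K/W
  R_cast iron = L/(kA) = 0.0104/(52.2·2.70) = 7.379×10^-5 K/W
  R_conv,out = 1/(hA) = 1/(9.82·2.70) = 0.03772 K/W
ΣR = 0.01286 + 4.401×10^-6 + 0.2786 + 7.379×10^-5 + 0.03772 = 0.3293 K/W
Q = ΔT/ΣR = (204 °C − 24.6 °C)/0.3293 = 545 W

Q = 545 W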